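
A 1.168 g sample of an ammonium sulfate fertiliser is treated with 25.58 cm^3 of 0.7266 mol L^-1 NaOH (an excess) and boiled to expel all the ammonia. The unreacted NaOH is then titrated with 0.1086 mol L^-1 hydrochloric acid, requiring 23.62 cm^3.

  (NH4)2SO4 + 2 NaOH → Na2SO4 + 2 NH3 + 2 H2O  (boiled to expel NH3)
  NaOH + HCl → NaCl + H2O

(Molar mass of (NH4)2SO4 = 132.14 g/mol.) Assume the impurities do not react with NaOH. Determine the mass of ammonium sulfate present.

n(NaOH) added = 0.02558 × 0.7266 = 0.01859 mol
n(HCl) used in back-titration = 0.02362 × 0.1086 = 2.565 × 10^-3 mol
n(NaOH) left over = 2.565 × 10^-3 mol (1:1 ratio)
n(NaOH) consumed by analyte = 0.01859 − 2.565 × 10^-3 = 0.01602 mol
From the 1:2 ratio, n((NH4)2SO4) = 1/2 × 0.01602 = 8.011 × 10^-3 mol
mass of (NH4)2SO4 = 8.011 × 10^-3 × 132.14 = 1.059 g

1.059 g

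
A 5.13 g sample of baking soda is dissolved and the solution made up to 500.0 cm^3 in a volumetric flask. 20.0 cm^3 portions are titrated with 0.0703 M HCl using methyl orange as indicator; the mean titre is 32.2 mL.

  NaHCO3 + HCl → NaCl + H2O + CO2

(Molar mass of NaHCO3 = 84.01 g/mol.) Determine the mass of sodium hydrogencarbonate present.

n(HCl) per titration = 0.0322 × 0.0703 = 2.26 × 10^-3 mol
n(NaHCO3) in each aliquot = 2.26 × 10^-3 mol (1:1 ratio)
n(NaHCO3) in the whole flask = 2.26 × 10^-3 × 500.0/20.0 = 0.0566 mol
mass of NaHCO3 = 0.0566 × 84.01 = 4.75 g

4.75 g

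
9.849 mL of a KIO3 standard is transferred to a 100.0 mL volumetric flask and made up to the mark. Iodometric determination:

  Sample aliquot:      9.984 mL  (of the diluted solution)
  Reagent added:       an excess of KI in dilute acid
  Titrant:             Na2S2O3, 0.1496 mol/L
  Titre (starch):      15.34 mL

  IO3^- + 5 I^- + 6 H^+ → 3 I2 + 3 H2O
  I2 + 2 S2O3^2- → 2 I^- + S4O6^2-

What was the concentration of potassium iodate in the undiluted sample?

n(S2O3^2-) = 0.01534 × 0.1496 = 2.295 × 10^-3 mol
n(I2) = n(S2O3^2-)/2 = 1.147 × 10^-3 mol
From the 1:3 ratio, n(IO3^-) in the aliquot = 1/3 × 1.147 × 10^-3 = 3.825 × 10^-4 mol
[IO3^-]_dilute = 3.825 × 10^-4 / 0.009984 = 0.03831 mol/L
[IO3^-]_original = 0.03831 × 100.0/9.849 = 0.3890 mol/L

0.3890 mol/L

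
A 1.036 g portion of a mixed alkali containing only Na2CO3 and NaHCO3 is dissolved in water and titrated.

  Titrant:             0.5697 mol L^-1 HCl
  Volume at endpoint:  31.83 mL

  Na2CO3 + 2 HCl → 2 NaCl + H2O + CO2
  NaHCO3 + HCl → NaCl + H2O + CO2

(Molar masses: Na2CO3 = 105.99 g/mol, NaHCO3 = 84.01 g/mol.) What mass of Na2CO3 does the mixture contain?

0.8328 g

n(HCl) = 0.03183 × 0.5697 = 0.01813 mol
Let x = n(Na2CO3), y = n(NaHCO3).
Titrant: 2x + 1y = 0.01813;  mass: 105.99x + 84.01y = 1.036
Solving, x = 7.857 × 10^-3 mol, y = 2.419 × 10^-3 mol
mass of Na2CO3 = 7.857 × 10^-3 × 105.99 = 0.8328 g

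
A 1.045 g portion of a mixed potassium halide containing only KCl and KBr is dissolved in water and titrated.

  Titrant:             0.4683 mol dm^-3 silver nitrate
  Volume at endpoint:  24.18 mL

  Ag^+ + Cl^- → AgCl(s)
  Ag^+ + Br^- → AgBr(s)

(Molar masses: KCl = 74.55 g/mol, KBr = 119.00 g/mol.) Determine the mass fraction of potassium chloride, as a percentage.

n(AgNO3) = 0.02418 × 0.4683 = 0.01132 mol
Let x = n(KCl), y = n(KBr).
Titrant: 1x + 1y = 0.01132;  mass: 74.55x + 119.00y = 1.045
Solving, x = 6.805 × 10^-3 mol, y = 4.518 × 10^-3 mol
mass of KCl = 6.805 × 10^-3 × 74.55 = 0.5073 g
% KCl = 0.5073 / 1.045 × 100 = 48.55 %

48.55 %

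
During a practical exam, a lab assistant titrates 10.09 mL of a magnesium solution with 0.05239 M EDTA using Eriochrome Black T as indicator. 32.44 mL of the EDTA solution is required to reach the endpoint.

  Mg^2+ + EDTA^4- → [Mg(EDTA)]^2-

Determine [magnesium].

0.1684 M

n(EDTA) = 0.03244 L × 0.05239 mol/L = 1.700 × 10^-3 mol
n(Mg2+) = 1.700 × 10^-3 mol (1:1 mole ratio)
[Mg2+] = 1.700 × 10^-3 mol / 0.01009 L = 0.1684 mol/L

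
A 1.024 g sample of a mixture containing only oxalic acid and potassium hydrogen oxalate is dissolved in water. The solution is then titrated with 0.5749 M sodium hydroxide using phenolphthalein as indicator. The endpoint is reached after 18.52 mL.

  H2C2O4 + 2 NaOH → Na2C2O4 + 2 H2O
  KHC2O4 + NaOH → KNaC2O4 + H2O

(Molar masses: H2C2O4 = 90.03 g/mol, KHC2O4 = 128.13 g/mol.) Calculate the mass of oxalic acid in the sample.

n(NaOH) = 0.01852 × 0.5749 = 0.01065 mol
Let x = n(H2C2O4), y = n(KHC2O4).
Titrant: 2x + 1y = 0.01065;  mass: 90.03x + 128.13y = 1.024
Solving, x = 2.047 × 10^-3 mol, y = 6.554 × 10^-3 mol
mass of H2C2O4 = 2.047 × 10^-3 × 90.03 = 0.1843 g

0.1843 g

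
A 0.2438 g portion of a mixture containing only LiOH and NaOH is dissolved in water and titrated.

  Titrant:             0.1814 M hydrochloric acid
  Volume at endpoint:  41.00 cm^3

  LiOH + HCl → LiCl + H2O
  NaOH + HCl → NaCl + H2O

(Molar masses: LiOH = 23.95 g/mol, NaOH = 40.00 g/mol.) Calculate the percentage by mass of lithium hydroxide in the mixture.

n(HCl) = 0.04100 × 0.1814 = 7.437 × 10^-3 mol
Let x = n(LiOH), y = n(NaOH).
Titrant: 1x + 1y = 7.437 × 10^-3;  mass: 23.95x + 40.00y = 0.2438
Solving, x = 3.346 × 10^-3 mol, y = 4.092 × 10^-3 mol
mass of LiOH = 3.346 × 10^-3 × 23.95 = 0.08013 g
% LiOH = 0.08013 / 0.2438 × 100 = 32.87 %

32.87 %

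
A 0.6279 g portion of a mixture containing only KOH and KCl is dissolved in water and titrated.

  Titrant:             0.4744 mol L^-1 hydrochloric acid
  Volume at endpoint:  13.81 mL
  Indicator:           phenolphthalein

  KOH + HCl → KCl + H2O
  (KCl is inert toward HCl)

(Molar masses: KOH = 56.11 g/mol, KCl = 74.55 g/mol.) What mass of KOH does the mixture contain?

n(HCl) = 0.01381 × 0.4744 = 6.551 × 10^-3 mol
Let x = n(KOH), y = n(KCl).
Titrant: 1x = 6.551 × 10^-3;  mass: 56.11x + 74.55y = 0.6279
Solving, x = 6.551 × 10^-3 mol, y = 3.492 × 10^-3 mol
mass of KOH = 6.551 × 10^-3 × 56.11 = 0.3676 g

0.3676 g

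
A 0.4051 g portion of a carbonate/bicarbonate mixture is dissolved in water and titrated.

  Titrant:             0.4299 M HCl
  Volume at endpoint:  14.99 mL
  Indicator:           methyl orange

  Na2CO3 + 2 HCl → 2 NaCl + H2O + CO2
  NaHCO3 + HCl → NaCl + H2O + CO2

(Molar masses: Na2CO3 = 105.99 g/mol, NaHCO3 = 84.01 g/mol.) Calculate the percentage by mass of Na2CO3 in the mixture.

n(HCl) = 0.01499 × 0.4299 = 6.444 × 10^-3 mol
Let x = n(Na2CO3), y = n(NaHCO3).
Titrant: 2x + 1y = 6.444 × 10^-3;  mass: 105.99x + 84.01y = 0.4051
Solving, x = 2.197 × 10^-3 mol, y = 2.050 × 10^-3 mol
mass of Na2CO3 = 2.197 × 10^-3 × 105.99 = 0.2329 g
% Na2CO3 = 0.2329 / 0.4051 × 100 = 57.48 %

57.48 %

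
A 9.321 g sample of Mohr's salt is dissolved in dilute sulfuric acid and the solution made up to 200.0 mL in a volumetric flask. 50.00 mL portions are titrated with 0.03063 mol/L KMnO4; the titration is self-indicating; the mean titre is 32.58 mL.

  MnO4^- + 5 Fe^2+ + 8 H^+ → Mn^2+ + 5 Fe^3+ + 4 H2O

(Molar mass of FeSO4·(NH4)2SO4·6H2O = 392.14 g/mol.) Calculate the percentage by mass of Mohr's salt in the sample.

83.97 %

n(KMnO4) per titration = 0.03258 × 0.03063 = 9.979 × 10^-4 mol
From the 5:1 ratio, n(FeSO4·(NH4)2SO4·6H2O) in each aliquot = 5/1 × 9.979 × 10^-4 = 4.990 × 10^-3 mol
n(FeSO4·(NH4)2SO4·6H2O) in the whole flask = 4.990 × 10^-3 × 200.0/50.00 = 0.01996 mol
mass of FeSO4·(NH4)2SO4·6H2O = 0.01996 × 392.14 = 7.827 g
% FeSO4·(NH4)2SO4·6H2O = 7.827 / 9.321 × 100 = 83.97 %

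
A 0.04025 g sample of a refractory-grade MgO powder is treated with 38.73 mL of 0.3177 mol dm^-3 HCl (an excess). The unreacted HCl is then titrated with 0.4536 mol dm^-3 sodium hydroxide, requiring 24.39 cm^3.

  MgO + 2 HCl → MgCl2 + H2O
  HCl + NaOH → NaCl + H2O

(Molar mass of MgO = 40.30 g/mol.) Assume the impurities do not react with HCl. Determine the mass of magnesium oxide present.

0.02501 g

n(HCl) added = 0.03873 × 0.3177 = 0.01230 mol
n(NaOH) used in back-titration = 0.02439 × 0.4536 = 0.01106 mol
n(HCl) left over = 0.01106 mol (1:1 ratio)
n(HCl) consumed by analyte = 0.01230 − 0.01106 = 1.241 × 10^-3 mol
From the 1:2 ratio, n(MgO) = 1/2 × 1.241 × 10^-3 = 6.206 × 10^-4 mol
mass of MgO = 6.206 × 10^-4 × 40.30 = 0.02501 g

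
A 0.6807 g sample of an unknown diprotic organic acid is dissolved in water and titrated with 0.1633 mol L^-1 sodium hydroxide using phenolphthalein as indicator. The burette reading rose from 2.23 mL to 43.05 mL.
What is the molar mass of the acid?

n(NaOH) = 0.04082 L × 0.1633 mol/L = 6.666 × 10^-3 mol
From the 1:2 ratio, n(H2A) = 1/2 × 6.666 × 10^-3 = 3.333 × 10^-3 mol
M = m / n = 0.6807 g / 3.333 × 10^-3 mol = 204.2 g/mol

204.2 g/mol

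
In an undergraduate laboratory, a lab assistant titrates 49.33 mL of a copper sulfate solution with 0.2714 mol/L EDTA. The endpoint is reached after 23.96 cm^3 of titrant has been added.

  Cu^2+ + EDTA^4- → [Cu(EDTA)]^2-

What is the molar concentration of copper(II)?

0.1318 mol/L

n(EDTA) = 0.02396 L × 0.2714 mol/L = 6.503 × 10^-3 mol
n(Cu2+) = 6.503 × 10^-3 mol (1:1 mole ratio)
[Cu2+] = 6.503 × 10^-3 mol / 0.04933 L = 0.1318 mol/L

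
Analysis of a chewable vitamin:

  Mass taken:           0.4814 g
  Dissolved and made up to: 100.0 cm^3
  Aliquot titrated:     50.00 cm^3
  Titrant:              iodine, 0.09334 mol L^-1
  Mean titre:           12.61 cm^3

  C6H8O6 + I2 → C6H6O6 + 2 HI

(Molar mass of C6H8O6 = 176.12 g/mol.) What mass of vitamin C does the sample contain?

0.4146 g

n(I2) per titration = 0.01261 × 0.09334 = 1.177 × 10^-3 mol
n(C6H8O6) in each aliquot = 1.177 × 10^-3 mol (1:1 ratio)
n(C6H8O6) in the whole flask = 1.177 × 10^-3 × 100.0/50.00 = 2.354 × 10^-3 mol
mass of C6H8O6 = 2.354 × 10^-3 × 176.12 = 0.4146 g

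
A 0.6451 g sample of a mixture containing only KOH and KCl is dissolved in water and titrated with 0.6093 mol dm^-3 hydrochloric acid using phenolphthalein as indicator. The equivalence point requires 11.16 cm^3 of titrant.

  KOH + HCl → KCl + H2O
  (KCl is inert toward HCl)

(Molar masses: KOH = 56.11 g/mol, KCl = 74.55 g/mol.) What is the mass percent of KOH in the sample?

n(HCl) = 0.01116 × 0.6093 = 6.800 × 10^-3 mol
Let x = n(KOH), y = n(KCl).
Titrant: 1x = 6.800 × 10^-3;  mass: 56.11x + 74.55y = 0.6451
Solving, x = 6.800 × 10^-3 mol, y = 3.535 × 10^-3 mol
mass of KOH = 6.800 × 10^-3 × 56.11 = 0.3815 g
% KOH = 0.3815 / 0.6451 × 100 = 59.14 %

59.14 %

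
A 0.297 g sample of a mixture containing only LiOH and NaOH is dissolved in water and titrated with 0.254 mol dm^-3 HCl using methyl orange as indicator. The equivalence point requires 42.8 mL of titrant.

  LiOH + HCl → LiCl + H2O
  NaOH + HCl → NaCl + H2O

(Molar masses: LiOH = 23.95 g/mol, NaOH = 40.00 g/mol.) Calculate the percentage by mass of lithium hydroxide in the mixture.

69.3 %

n(HCl) = 0.0428 × 0.254 = 0.0109 mol
Let x = n(LiOH), y = n(NaOH).
Titrant: 1x + 1y = 0.0109;  mass: 23.95x + 40.00y = 0.297
Solving, x = 8.59 × 10^-3 mol, y = 2.28 × 10^-3 mol
mass of LiOH = 8.59 × 10^-3 × 23.95 = 0.206 g
% LiOH = 0.206 / 0.297 × 100 = 69.3 %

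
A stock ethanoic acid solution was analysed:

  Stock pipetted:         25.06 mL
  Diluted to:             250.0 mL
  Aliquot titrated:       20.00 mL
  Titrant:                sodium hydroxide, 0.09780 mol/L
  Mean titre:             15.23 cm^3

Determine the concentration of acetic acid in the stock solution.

CH3COOH + NaOH → CH3COONa + H2O
n(NaOH) = 0.01523 × 0.09780 = 1.489 × 10^-3 mol
n(CH3COOH) in the aliquot = 1.489 × 10^-3 mol (1:1 ratio)
[CH3COOH]_dilute = 1.489 × 10^-3 / 0.02000 = 0.07447 mol/L
Dilution factor = 250.0 / 25.06 = 9.976
[CH3COOH]_stock = 0.07447 × 9.976 = 0.7430 mol/L

0.7430 mol/L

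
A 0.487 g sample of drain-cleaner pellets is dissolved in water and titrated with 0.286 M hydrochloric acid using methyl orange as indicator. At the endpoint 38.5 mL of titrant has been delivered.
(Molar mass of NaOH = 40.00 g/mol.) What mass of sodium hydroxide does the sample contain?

NaOH + HCl → NaCl + H2O
n(HCl) = 0.0385 L × 0.286 mol/L = 0.0110 mol
n(NaOH) = 0.0110 mol (1:1 ratio)
mass of NaOH = 0.0110 × 40.00 g/mol = 0.440 g

0.440 g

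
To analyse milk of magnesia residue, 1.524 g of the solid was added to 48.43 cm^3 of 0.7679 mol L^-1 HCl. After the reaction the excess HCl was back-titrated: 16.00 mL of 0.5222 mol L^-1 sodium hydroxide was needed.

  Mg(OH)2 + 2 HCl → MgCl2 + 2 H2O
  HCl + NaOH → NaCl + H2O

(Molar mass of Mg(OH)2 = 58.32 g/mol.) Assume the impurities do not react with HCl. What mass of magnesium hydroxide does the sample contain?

0.8408 g

n(HCl) added = 0.04843 × 0.7679 = 0.03719 mol
n(NaOH) used in back-titration = 0.01600 × 0.5222 = 8.355 × 10^-3 mol
n(HCl) left over = 8.355 × 10^-3 mol (1:1 ratio)
n(HCl) consumed by analyte = 0.03719 − 8.355 × 10^-3 = 0.02883 mol
From the 1:2 ratio, n(Mg(OH)2) = 1/2 × 0.02883 = 0.01442 mol
mass of Mg(OH)2 = 0.01442 × 58.32 = 0.8408 g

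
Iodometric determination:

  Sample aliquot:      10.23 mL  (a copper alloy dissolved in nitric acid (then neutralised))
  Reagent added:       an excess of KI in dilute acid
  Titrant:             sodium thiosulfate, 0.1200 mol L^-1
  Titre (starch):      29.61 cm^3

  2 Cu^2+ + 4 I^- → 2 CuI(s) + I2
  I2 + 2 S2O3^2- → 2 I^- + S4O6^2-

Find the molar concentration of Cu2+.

n(S2O3^2-) = 0.02961 × 0.1200 = 3.553 × 10^-3 mol
n(I2) = n(S2O3^2-)/2 = 1.777 × 10^-3 mol
From the 2:1 ratio, n(Cu2+) in the aliquot = 2/1 × 1.777 × 10^-3 = 3.553 × 10^-3 mol
[Cu2+] = 3.553 × 10^-3 / 0.01023 = 0.3473 mol/L

0.3473 mol/L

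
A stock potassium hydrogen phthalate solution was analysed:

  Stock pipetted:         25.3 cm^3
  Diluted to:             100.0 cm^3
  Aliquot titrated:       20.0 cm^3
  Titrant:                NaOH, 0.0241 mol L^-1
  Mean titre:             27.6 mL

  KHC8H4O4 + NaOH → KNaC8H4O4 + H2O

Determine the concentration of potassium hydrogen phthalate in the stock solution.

n(NaOH) = 0.0276 × 0.0241 = 6.65 × 10^-4 mol
n(KHC8H4O4) in the aliquot = 6.65 × 10^-4 mol (1:1 ratio)
[KHC8H4O4]_dilute = 6.65 × 10^-4 / 0.0200 = 0.0333 mol/L
Dilution factor = 100.0 / 25.3 = 3.953
[KHC8H4O4]_stock = 0.0333 × 3.953 = 0.131 mol/L

0.131 mol/L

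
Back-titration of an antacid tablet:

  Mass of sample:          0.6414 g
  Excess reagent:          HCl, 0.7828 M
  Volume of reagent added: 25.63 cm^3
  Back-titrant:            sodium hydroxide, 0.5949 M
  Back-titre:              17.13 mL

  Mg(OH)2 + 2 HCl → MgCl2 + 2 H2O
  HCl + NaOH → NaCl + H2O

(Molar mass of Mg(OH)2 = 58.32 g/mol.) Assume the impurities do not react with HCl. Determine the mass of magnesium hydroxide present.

n(HCl) added = 0.02563 × 0.7828 = 0.02006 mol
n(NaOH) used in back-titration = 0.01713 × 0.5949 = 0.01019 mol
n(HCl) left over = 0.01019 mol (1:1 ratio)
n(HCl) consumed by analyte = 0.02006 − 0.01019 = 9.873 × 10^-3 mol
From the 1:2 ratio, n(Mg(OH)2) = 1/2 × 9.873 × 10^-3 = 4.936 × 10^-3 mol
mass of Mg(OH)2 = 4.936 × 10^-3 × 58.32 = 0.2879 g

0.2879 g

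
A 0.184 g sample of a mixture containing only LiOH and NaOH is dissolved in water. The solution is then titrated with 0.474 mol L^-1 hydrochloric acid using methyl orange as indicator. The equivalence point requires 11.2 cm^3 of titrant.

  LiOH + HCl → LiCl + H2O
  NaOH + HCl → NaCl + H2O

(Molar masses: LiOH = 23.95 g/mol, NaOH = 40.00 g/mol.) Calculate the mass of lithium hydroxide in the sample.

0.0423 g

n(HCl) = 0.0112 × 0.474 = 5.31 × 10^-3 mol
Let x = n(LiOH), y = n(NaOH).
Titrant: 1x + 1y = 5.31 × 10^-3;  mass: 23.95x + 40.00y = 0.184
Solving, x = 1.77 × 10^-3 mol, y = 3.54 × 10^-3 mol
mass of LiOH = 1.77 × 10^-3 × 23.95 = 0.0423 g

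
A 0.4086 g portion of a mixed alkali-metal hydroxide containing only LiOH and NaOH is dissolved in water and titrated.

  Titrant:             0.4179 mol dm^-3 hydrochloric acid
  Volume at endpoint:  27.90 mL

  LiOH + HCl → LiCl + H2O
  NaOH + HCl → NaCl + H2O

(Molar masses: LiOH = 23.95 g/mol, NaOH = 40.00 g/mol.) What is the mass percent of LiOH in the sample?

n(HCl) = 0.02790 × 0.4179 = 0.01166 mol
Let x = n(LiOH), y = n(NaOH).
Titrant: 1x + 1y = 0.01166;  mass: 23.95x + 40.00y = 0.4086
Solving, x = 3.600 × 10^-3 mol, y = 8.060 × 10^-3 mol
mass of LiOH = 3.600 × 10^-3 × 23.95 = 0.08621 g
% LiOH = 0.08621 / 0.4086 × 100 = 21.10 %

21.10 %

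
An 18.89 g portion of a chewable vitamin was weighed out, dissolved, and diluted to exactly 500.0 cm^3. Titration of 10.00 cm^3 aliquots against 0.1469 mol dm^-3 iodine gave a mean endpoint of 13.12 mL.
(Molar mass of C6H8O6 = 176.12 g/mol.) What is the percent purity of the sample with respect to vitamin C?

89.85 %

C6H8O6 + I2 → C6H6O6 + 2 HI
n(I2) per titration = 0.01312 × 0.1469 = 1.927 × 10^-3 mol
n(C6H8O6) in each aliquot = 1.927 × 10^-3 mol (1:1 ratio)
n(C6H8O6) in the whole flask = 1.927 × 10^-3 × 500.0/10.00 = 0.09637 mol
mass of C6H8O6 = 0.09637 × 176.12 = 16.97 g
% C6H8O6 = 16.97 / 18.89 × 100 = 89.85 %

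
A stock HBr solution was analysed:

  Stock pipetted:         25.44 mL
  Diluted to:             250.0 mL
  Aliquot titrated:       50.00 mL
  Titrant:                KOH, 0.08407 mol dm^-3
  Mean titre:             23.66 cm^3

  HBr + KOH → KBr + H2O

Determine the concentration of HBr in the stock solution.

0.3909 mol/L

n(KOH) = 0.02366 × 0.08407 = 1.989 × 10^-3 mol
n(HBr) in the aliquot = 1.989 × 10^-3 mol (1:1 ratio)
[HBr]_dilute = 1.989 × 10^-3 / 0.05000 = 0.03978 mol/L
Dilution factor = 250.0 / 25.44 = 9.827
[HBr]_stock = 0.03978 × 9.827 = 0.3909 mol/L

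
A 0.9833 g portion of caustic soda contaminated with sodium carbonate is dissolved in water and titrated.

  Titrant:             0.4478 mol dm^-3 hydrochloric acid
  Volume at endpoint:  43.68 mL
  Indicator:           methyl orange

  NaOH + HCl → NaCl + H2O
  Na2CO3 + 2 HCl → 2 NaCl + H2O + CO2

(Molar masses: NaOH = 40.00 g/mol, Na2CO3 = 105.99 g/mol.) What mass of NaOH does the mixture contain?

n(HCl) = 0.04368 × 0.4478 = 0.01956 mol
Let x = n(NaOH), y = n(Na2CO3).
Titrant: 1x + 2y = 0.01956;  mass: 40.00x + 105.99y = 0.9833
Solving, x = 4.100 × 10^-3 mol, y = 7.730 × 10^-3 mol
mass of NaOH = 4.100 × 10^-3 × 40.00 = 0.1640 g

0.1640 g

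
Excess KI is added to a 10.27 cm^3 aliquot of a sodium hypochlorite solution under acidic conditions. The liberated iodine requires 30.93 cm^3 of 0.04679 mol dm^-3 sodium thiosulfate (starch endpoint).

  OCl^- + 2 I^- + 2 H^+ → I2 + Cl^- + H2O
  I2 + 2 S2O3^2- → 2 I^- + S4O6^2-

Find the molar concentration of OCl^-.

0.07046 mol/L

n(S2O3^2-) = 0.03093 × 0.04679 = 1.447 × 10^-3 mol
n(I2) = n(S2O3^2-)/2 = 7.236 × 10^-4 mol
n(OCl^-) in the aliquot = 7.236 × 10^-4 mol (1:1 ratio)
[OCl^-] = 7.236 × 10^-4 / 0.01027 = 0.07046 mol/L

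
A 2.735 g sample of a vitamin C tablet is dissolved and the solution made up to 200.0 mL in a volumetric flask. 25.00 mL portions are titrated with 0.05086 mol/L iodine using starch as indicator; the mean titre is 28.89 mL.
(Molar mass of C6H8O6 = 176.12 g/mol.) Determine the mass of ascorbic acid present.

2.070 g

C6H8O6 + I2 → C6H6O6 + 2 HI
n(I2) per titration = 0.02889 × 0.05086 = 1.469 × 10^-3 mol
n(C6H8O6) in each aliquot = 1.469 × 10^-3 mol (1:1 ratio)
n(C6H8O6) in the whole flask = 1.469 × 10^-3 × 200.0/25.00 = 0.01175 mol
mass of C6H8O6 = 0.01175 × 176.12 = 2.070 g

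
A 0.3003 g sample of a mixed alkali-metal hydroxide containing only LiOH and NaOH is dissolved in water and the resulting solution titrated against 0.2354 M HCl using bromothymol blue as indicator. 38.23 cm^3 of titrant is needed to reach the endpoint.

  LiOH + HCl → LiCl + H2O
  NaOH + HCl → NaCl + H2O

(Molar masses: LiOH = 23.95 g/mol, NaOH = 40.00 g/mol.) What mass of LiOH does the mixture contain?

0.08905 g

n(HCl) = 0.03823 × 0.2354 = 8.999 × 10^-3 mol
Let x = n(LiOH), y = n(NaOH).
Titrant: 1x + 1y = 8.999 × 10^-3;  mass: 23.95x + 40.00y = 0.3003
Solving, x = 3.718 × 10^-3 mol, y = 5.281 × 10^-3 mol
mass of LiOH = 3.718 × 10^-3 × 23.95 = 0.08905 g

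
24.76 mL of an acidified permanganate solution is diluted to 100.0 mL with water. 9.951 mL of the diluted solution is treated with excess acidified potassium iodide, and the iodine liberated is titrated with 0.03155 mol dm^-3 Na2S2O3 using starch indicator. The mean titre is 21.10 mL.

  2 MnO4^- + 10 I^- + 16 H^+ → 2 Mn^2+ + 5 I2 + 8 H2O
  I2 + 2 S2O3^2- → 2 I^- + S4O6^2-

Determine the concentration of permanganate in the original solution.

n(S2O3^2-) = 0.02110 × 0.03155 = 6.657 × 10^-4 mol
n(I2) = n(S2O3^2-)/2 = 3.329 × 10^-4 mol
From the 2:5 ratio, n(MnO4^-) in the aliquot = 2/5 × 3.329 × 10^-4 = 1.331 × 10^-4 mol
[MnO4^-]_dilute = 1.331 × 10^-4 / 0.009951 = 0.01338 mol/L
[MnO4^-]_original = 0.01338 × 100.0/24.76 = 0.05404 mol/L

0.05404 mol/L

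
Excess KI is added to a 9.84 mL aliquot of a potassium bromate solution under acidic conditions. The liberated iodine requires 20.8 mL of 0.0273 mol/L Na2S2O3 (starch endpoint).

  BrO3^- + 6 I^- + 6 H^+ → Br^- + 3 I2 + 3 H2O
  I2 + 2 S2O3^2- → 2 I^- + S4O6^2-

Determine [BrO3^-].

n(S2O3^2-) = 0.0208 × 0.0273 = 5.68 × 10^-4 mol
n(I2) = n(S2O3^2-)/2 = 2.84 × 10^-4 mol
From the 1:3 ratio, n(BrO3^-) in the aliquot = 1/3 × 2.84 × 10^-4 = 9.46 × 10^-5 mol
[BrO3^-] = 9.46 × 10^-5 / 0.00984 = 0.00962 mol/L

0.00962 mol/L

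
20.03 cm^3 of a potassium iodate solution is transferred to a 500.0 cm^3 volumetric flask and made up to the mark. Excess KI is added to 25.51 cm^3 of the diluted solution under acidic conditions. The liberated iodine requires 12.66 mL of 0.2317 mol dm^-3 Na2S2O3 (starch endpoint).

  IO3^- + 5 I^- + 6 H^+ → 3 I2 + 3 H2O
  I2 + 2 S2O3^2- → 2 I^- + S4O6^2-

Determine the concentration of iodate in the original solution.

n(S2O3^2-) = 0.01266 × 0.2317 = 2.933 × 10^-3 mol
n(I2) = n(S2O3^2-)/2 = 1.467 × 10^-3 mol
From the 1:3 ratio, n(IO3^-) in the aliquot = 1/3 × 1.467 × 10^-3 = 4.889 × 10^-4 mol
[IO3^-]_dilute = 4.889 × 10^-4 / 0.02551 = 0.01916 mol/L
[IO3^-]_original = 0.01916 × 500.0/20.03 = 0.4784 mol/L

0.4784 mol/L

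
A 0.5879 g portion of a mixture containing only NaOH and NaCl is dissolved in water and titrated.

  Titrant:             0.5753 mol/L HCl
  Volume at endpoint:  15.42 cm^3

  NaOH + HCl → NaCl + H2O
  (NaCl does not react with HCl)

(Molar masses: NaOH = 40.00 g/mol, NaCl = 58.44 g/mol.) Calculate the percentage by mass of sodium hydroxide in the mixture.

60.36 %

n(HCl) = 0.01542 × 0.5753 = 8.871 × 10^-3 mol
Let x = n(NaOH), y = n(NaCl).
Titrant: 1x = 8.871 × 10^-3;  mass: 40.00x + 58.44y = 0.5879
Solving, x = 8.871 × 10^-3 mol, y = 3.988 × 10^-3 mol
mass of NaOH = 8.871 × 10^-3 × 40.00 = 0.3548 g
% NaOH = 0.3548 / 0.5879 × 100 = 60.36 %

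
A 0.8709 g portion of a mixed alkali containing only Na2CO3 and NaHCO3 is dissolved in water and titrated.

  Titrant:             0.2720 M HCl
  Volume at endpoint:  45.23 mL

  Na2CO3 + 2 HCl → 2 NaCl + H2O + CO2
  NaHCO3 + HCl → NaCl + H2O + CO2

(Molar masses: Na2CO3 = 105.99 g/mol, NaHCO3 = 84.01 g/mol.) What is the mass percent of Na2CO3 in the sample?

31.91 %

n(HCl) = 0.04523 × 0.2720 = 0.01230 mol
Let x = n(Na2CO3), y = n(NaHCO3).
Titrant: 2x + 1y = 0.01230;  mass: 105.99x + 84.01y = 0.8709
Solving, x = 2.622 × 10^-3 mol, y = 7.059 × 10^-3 mol
mass of Na2CO3 = 2.622 × 10^-3 × 105.99 = 0.2779 g
% Na2CO3 = 0.2779 / 0.8709 × 100 = 31.91 %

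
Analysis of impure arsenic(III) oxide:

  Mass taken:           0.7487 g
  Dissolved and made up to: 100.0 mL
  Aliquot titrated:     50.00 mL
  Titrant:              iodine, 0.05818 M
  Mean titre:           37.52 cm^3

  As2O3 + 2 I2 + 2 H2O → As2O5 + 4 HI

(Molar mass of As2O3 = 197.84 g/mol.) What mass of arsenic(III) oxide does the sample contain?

n(I2) per titration = 0.03752 × 0.05818 = 2.183 × 10^-3 mol
From the 1:2 ratio, n(As2O3) in each aliquot = 1/2 × 2.183 × 10^-3 = 1.091 × 10^-3 mol
n(As2O3) in the whole flask = 1.091 × 10^-3 × 100.0/50.00 = 2.183 × 10^-3 mol
mass of As2O3 = 2.183 × 10^-3 × 197.84 = 0.4319 g

0.4319 g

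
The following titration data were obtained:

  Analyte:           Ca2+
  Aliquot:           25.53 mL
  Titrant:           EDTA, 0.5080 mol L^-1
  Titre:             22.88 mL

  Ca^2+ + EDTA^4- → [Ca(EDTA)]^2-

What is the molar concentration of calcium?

0.4553 mol/L

n(EDTA) = 0.02288 L × 0.5080 mol/L = 0.01162 mol
n(Ca2+) = 0.01162 mol (1:1 mole ratio)
[Ca2+] = 0.01162 mol / 0.02553 L = 0.4553 mol/L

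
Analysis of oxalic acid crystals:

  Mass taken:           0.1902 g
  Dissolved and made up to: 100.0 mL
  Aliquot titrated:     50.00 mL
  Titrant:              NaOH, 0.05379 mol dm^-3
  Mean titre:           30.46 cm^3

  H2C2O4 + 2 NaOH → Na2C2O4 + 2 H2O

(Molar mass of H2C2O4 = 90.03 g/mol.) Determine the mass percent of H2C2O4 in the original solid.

77.55 %

n(NaOH) per titration = 0.03046 × 0.05379 = 1.638 × 10^-3 mol
From the 1:2 ratio, n(H2C2O4) in each aliquot = 1/2 × 1.638 × 10^-3 = 8.192 × 10^-4 mol
n(H2C2O4) in the whole flask = 8.192 × 10^-4 × 100.0/50.00 = 1.638 × 10^-3 mol
mass of H2C2O4 = 1.638 × 10^-3 × 90.03 = 0.1475 g
% H2C2O4 = 0.1475 / 0.1902 × 100 = 77.55 %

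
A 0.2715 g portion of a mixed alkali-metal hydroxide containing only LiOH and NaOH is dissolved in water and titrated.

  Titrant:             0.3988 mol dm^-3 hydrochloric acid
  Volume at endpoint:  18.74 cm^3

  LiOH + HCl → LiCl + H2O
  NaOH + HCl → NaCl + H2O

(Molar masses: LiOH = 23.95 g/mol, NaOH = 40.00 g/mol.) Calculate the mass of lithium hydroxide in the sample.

0.04095 g

n(HCl) = 0.01874 × 0.3988 = 7.474 × 10^-3 mol
Let x = n(LiOH), y = n(NaOH).
Titrant: 1x + 1y = 7.474 × 10^-3;  mass: 23.95x + 40.00y = 0.2715
Solving, x = 1.710 × 10^-3 mol, y = 5.764 × 10^-3 mol
mass of LiOH = 1.710 × 10^-3 × 23.95 = 0.04095 g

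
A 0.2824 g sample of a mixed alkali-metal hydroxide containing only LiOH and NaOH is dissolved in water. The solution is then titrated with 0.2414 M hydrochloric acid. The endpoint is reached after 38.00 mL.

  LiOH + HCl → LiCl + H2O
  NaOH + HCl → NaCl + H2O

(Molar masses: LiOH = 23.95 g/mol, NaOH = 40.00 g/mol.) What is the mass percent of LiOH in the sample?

n(HCl) = 0.03800 × 0.2414 = 9.173 × 10^-3 mol
Let x = n(LiOH), y = n(NaOH).
Titrant: 1x + 1y = 9.173 × 10^-3;  mass: 23.95x + 40.00y = 0.2824
Solving, x = 5.267 × 10^-3 mol, y = 3.907 × 10^-3 mol
mass of LiOH = 5.267 × 10^-3 × 23.95 = 0.1261 g
% LiOH = 0.1261 / 0.2824 × 100 = 44.66 %

44.66 %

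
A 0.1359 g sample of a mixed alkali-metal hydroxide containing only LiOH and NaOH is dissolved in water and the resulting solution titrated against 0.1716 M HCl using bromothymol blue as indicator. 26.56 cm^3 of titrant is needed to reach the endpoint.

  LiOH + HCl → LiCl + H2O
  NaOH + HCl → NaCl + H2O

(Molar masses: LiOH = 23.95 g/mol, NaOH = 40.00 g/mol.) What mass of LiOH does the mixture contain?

n(HCl) = 0.02656 × 0.1716 = 4.558 × 10^-3 mol
Let x = n(LiOH), y = n(NaOH).
Titrant: 1x + 1y = 4.558 × 10^-3;  mass: 23.95x + 40.00y = 0.1359
Solving, x = 2.891 × 10^-3 mol, y = 1.666 × 10^-3 mol
mass of LiOH = 2.891 × 10^-3 × 23.95 = 0.06925 g

0.06925 g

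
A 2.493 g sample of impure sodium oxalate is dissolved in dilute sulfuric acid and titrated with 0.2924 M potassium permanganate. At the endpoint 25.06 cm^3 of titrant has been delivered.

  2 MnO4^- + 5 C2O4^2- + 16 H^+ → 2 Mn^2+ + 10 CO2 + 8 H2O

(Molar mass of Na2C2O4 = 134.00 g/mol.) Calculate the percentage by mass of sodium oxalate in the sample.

n(KMnO4) = 0.02506 L × 0.2924 mol/L = 7.328 × 10^-3 mol
From the 5:2 ratio, n(Na2C2O4) = 5/2 × 7.328 × 10^-3 = 0.01832 mol
mass of Na2C2O4 = 0.01832 × 134.00 g/mol = 2.455 g
% Na2C2O4 = 2.455 / 2.493 × 100 = 98.46 %

98.46 %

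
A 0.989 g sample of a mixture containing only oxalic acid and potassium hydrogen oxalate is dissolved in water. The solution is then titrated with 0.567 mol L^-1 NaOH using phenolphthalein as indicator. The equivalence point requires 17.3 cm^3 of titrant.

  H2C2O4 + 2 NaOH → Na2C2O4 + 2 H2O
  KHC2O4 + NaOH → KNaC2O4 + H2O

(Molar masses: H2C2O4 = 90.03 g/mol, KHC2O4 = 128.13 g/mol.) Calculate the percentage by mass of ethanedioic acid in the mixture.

n(NaOH) = 0.0173 × 0.567 = 9.81 × 10^-3 mol
Let x = n(H2C2O4), y = n(KHC2O4).
Titrant: 2x + 1y = 9.81 × 10^-3;  mass: 90.03x + 128.13y = 0.989
Solving, x = 1.61 × 10^-3 mol, y = 6.59 × 10^-3 mol
mass of H2C2O4 = 1.61 × 10^-3 × 90.03 = 0.145 g
% H2C2O4 = 0.145 / 0.989 × 100 = 14.7 %

14.7 %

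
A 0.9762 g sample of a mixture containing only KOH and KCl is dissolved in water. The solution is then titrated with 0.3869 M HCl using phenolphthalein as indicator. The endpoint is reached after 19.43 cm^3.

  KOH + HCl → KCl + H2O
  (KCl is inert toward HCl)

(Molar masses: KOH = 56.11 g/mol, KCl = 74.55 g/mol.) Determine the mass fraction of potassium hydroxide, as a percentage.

43.21 %

n(HCl) = 0.01943 × 0.3869 = 7.517 × 10^-3 mol
Let x = n(KOH), y = n(KCl).
Titrant: 1x = 7.517 × 10^-3;  mass: 56.11x + 74.55y = 0.9762
Solving, x = 7.517 × 10^-3 mol, y = 7.437 × 10^-3 mol
mass of KOH = 7.517 × 10^-3 × 56.11 = 0.4218 g
% KOH = 0.4218 / 0.9762 × 100 = 43.21 %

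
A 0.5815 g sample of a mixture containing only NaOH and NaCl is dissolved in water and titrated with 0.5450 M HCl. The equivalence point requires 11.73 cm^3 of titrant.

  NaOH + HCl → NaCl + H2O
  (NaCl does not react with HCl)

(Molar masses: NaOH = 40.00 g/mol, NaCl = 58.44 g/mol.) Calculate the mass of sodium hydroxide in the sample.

0.2557 g

n(HCl) = 0.01173 × 0.5450 = 6.393 × 10^-3 mol
Let x = n(NaOH), y = n(NaCl).
Titrant: 1x = 6.393 × 10^-3;  mass: 40.00x + 58.44y = 0.5815
Solving, x = 6.393 × 10^-3 mol, y = 5.575 × 10^-3 mol
mass of NaOH = 6.393 × 10^-3 × 40.00 = 0.2557 g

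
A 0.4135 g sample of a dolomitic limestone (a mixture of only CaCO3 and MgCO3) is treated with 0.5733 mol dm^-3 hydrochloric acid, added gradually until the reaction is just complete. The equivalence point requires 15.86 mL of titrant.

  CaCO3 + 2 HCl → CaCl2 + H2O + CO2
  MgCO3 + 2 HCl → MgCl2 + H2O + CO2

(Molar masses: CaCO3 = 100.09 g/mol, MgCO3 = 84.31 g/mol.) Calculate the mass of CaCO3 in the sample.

0.1916 g

n(HCl) = 0.01586 × 0.5733 = 9.093 × 10^-3 mol
Let x = n(CaCO3), y = n(MgCO3).
Titrant: 2x + 2y = 9.093 × 10^-3;  mass: 100.09x + 84.31y = 0.4135
Solving, x = 1.914 × 10^-3 mol, y = 2.632 × 10^-3 mol
mass of CaCO3 = 1.914 × 10^-3 × 100.09 = 0.1916 g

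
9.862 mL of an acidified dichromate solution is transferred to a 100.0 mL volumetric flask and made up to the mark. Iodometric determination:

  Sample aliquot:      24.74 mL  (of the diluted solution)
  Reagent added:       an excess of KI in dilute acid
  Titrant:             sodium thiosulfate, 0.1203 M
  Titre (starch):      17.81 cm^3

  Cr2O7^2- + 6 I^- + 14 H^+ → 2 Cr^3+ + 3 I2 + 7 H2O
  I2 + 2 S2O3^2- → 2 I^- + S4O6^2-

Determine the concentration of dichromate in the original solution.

0.1464 M

n(S2O3^2-) = 0.01781 × 0.1203 = 2.143 × 10^-3 mol
n(I2) = n(S2O3^2-)/2 = 1.071 × 10^-3 mol
From the 1:3 ratio, n(Cr2O7^2-) in the aliquot = 1/3 × 1.071 × 10^-3 = 3.571 × 10^-4 mol
[Cr2O7^2-]_dilute = 3.571 × 10^-4 / 0.02474 = 0.01443 mol/L
[Cr2O7^2-]_original = 0.01443 × 100.0/9.862 = 0.1464 mol/L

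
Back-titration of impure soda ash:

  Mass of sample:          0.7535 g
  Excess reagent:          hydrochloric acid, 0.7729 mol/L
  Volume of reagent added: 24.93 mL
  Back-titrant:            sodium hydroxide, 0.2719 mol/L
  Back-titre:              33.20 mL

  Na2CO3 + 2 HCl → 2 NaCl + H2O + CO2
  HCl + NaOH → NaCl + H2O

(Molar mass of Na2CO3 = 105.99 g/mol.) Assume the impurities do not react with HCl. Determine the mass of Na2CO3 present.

n(HCl) added = 0.02493 × 0.7729 = 0.01927 mol
n(NaOH) used in back-titration = 0.03320 × 0.2719 = 9.027 × 10^-3 mol
n(HCl) left over = 9.027 × 10^-3 mol (1:1 ratio)
n(HCl) consumed by analyte = 0.01927 − 9.027 × 10^-3 = 0.01024 mol
From the 1:2 ratio, n(Na2CO3) = 1/2 × 0.01024 = 5.121 × 10^-3 mol
mass of Na2CO3 = 5.121 × 10^-3 × 105.99 = 0.5427 g

0.5427 g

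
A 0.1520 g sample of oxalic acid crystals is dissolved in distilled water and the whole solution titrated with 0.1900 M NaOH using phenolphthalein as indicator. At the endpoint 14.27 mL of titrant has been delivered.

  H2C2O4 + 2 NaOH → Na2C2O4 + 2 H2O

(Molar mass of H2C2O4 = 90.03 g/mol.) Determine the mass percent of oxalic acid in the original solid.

n(NaOH) = 0.01427 L × 0.1900 mol/L = 2.711 × 10^-3 mol
From the 1:2 ratio, n(H2C2O4) = 1/2 × 2.711 × 10^-3 = 1.356 × 10^-3 mol
mass of H2C2O4 = 1.356 × 10^-3 × 90.03 g/mol = 0.1220 g
% H2C2O4 = 0.1220 / 0.1520 × 100 = 80.30 %

80.30 %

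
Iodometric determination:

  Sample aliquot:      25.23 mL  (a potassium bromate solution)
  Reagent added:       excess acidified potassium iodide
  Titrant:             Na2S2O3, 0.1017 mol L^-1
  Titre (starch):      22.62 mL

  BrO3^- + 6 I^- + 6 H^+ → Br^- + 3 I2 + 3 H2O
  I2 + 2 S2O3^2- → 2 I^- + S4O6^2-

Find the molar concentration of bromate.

0.01520 mol/L

n(S2O3^2-) = 0.02262 × 0.1017 = 2.300 × 10^-3 mol
n(I2) = n(S2O3^2-)/2 = 1.150 × 10^-3 mol
From the 1:3 ratio, n(BrO3^-) in the aliquot = 1/3 × 1.150 × 10^-3 = 3.834 × 10^-4 mol
[BrO3^-] = 3.834 × 10^-4 / 0.02523 = 0.01520 mol/L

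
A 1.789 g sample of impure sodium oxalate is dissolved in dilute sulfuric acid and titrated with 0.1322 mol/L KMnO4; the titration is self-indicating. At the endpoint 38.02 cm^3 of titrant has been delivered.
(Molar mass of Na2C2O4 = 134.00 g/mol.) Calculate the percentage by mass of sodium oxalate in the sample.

94.12 %

2 MnO4^- + 5 C2O4^2- + 16 H^+ → 2 Mn^2+ + 10 CO2 + 8 H2O
n(KMnO4) = 0.03802 L × 0.1322 mol/L = 5.026 × 10^-3 mol
From the 5:2 ratio, n(Na2C2O4) = 5/2 × 5.026 × 10^-3 = 0.01257 mol
mass of Na2C2O4 = 0.01257 × 134.00 g/mol = 1.684 g
% Na2C2O4 = 1.684 / 1.789 × 100 = 94.12 %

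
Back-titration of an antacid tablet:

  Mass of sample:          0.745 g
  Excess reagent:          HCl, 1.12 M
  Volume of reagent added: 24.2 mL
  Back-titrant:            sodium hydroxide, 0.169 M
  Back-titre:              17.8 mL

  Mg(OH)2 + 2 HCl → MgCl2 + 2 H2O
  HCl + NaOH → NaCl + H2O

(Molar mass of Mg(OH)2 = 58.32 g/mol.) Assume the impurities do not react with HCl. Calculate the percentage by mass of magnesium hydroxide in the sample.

94.3 %

n(HCl) added = 0.0242 × 1.12 = 0.0271 mol
n(NaOH) used in back-titration = 0.0178 × 0.169 = 3.01 × 10^-3 mol
n(HCl) left over = 3.01 × 10^-3 mol (1:1 ratio)
n(HCl) consumed by analyte = 0.0271 − 3.01 × 10^-3 = 0.0241 mol
From the 1:2 ratio, n(Mg(OH)2) = 1/2 × 0.0241 = 0.0120 mol
mass of Mg(OH)2 = 0.0120 × 58.32 = 0.703 g
% Mg(OH)2 = 0.703 / 0.745 × 100 = 94.3 %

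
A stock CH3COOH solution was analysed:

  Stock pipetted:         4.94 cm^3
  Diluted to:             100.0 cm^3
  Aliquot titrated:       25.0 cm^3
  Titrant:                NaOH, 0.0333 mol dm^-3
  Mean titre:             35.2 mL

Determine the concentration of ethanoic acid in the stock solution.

CH3COOH + NaOH → CH3COONa + H2O
n(NaOH) = 0.0352 × 0.0333 = 1.17 × 10^-3 mol
n(CH3COOH) in the aliquot = 1.17 × 10^-3 mol (1:1 ratio)
[CH3COOH]_dilute = 1.17 × 10^-3 / 0.0250 = 0.0469 mol/L
Dilution factor = 100.0 / 4.94 = 20.24
[CH3COOH]_stock = 0.0469 × 20.24 = 0.949 mol/L

0.949 mol/L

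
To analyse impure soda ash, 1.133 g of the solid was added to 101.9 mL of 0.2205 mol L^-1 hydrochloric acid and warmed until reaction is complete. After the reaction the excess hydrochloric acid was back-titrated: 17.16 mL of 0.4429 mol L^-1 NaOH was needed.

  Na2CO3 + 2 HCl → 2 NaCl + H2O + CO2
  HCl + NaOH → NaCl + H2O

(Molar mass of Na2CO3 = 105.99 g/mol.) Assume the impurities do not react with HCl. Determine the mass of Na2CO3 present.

n(HCl) added = 0.1019 × 0.2205 = 0.02247 mol
n(NaOH) used in back-titration = 0.01716 × 0.4429 = 7.600 × 10^-3 mol
n(HCl) left over = 7.600 × 10^-3 mol (1:1 ratio)
n(HCl) consumed by analyte = 0.02247 − 7.600 × 10^-3 = 0.01487 mol
From the 1:2 ratio, n(Na2CO3) = 1/2 × 0.01487 = 7.434 × 10^-3 mol
mass of Na2CO3 = 7.434 × 10^-3 × 105.99 = 0.7880 g

0.7880 g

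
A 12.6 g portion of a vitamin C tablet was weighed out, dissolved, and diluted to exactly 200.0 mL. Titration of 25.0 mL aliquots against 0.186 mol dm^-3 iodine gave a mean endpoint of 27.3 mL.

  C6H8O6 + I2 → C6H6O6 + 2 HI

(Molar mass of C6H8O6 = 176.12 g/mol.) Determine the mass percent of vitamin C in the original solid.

n(I2) per titration = 0.0273 × 0.186 = 5.08 × 10^-3 mol
n(C6H8O6) in each aliquot = 5.08 × 10^-3 mol (1:1 ratio)
n(C6H8O6) in the whole flask = 5.08 × 10^-3 × 200.0/25.0 = 0.0406 mol
mass of C6H8O6 = 0.0406 × 176.12 = 7.15 g
% C6H8O6 = 7.15 / 12.6 × 100 = 56.8 %

56.8 %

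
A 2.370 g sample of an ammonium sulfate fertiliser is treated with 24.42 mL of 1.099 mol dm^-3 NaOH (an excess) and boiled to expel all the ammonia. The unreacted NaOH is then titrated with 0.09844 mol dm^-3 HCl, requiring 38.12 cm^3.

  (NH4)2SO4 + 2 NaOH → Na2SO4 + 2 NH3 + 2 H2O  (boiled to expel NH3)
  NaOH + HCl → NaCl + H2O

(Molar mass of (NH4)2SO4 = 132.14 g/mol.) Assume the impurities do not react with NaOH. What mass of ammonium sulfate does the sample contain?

n(NaOH) added = 0.02442 × 1.099 = 0.02684 mol
n(HCl) used in back-titration = 0.03812 × 0.09844 = 3.753 × 10^-3 mol
n(NaOH) left over = 3.753 × 10^-3 mol (1:1 ratio)
n(NaOH) consumed by analyte = 0.02684 − 3.753 × 10^-3 = 0.02309 mol
From the 1:2 ratio, n((NH4)2SO4) = 1/2 × 0.02309 = 0.01154 mol
mass of (NH4)2SO4 = 0.01154 × 132.14 = 1.525 g

1.525 g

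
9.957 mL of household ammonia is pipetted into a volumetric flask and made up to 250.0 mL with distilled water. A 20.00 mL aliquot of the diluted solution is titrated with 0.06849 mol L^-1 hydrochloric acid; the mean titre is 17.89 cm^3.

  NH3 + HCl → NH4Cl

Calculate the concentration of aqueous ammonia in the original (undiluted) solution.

n(HCl) = 0.01789 × 0.06849 = 1.225 × 10^-3 mol
n(NH3) in the aliquot = 1.225 × 10^-3 mol (1:1 ratio)
[NH3]_dilute = 1.225 × 10^-3 / 0.02000 = 0.06126 mol/L
Dilution factor = 250.0 / 9.957 = 25.11
[NH3]_stock = 0.06126 × 25.11 = 1.538 mol/L

1.538 mol/L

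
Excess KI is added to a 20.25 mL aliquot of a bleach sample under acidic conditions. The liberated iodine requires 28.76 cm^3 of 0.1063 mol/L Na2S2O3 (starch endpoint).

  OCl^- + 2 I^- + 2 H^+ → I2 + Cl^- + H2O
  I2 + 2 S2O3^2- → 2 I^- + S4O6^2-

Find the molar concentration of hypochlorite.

n(S2O3^2-) = 0.02876 × 0.1063 = 3.057 × 10^-3 mol
n(I2) = n(S2O3^2-)/2 = 1.529 × 10^-3 mol
n(OCl^-) in the aliquot = 1.529 × 10^-3 mol (1:1 ratio)
[OCl^-] = 1.529 × 10^-3 / 0.02025 = 0.07549 mol/L

0.07549 mol/L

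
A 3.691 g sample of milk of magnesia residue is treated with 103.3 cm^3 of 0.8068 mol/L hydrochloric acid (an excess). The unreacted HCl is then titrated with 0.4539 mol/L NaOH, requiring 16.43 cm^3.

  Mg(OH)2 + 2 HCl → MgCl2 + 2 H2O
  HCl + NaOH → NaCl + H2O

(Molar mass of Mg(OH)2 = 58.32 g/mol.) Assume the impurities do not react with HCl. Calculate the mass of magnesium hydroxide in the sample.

2.213 g

n(HCl) added = 0.1033 × 0.8068 = 0.08334 mol
n(NaOH) used in back-titration = 0.01643 × 0.4539 = 7.458 × 10^-3 mol
n(HCl) left over = 7.458 × 10^-3 mol (1:1 ratio)
n(HCl) consumed by analyte = 0.08334 − 7.458 × 10^-3 = 0.07588 mol
From the 1:2 ratio, n(Mg(OH)2) = 1/2 × 0.07588 = 0.03794 mol
mass of Mg(OH)2 = 0.03794 × 58.32 = 2.213 g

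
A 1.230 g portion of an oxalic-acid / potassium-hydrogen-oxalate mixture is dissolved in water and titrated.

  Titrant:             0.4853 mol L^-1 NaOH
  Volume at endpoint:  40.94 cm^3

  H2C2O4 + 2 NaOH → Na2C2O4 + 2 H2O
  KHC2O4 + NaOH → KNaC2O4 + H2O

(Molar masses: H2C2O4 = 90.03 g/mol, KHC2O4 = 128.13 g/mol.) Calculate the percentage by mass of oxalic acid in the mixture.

n(NaOH) = 0.04094 × 0.4853 = 0.01987 mol
Let x = n(H2C2O4), y = n(KHC2O4).
Titrant: 2x + 1y = 0.01987;  mass: 90.03x + 128.13y = 1.230
Solving, x = 7.915 × 10^-3 mol, y = 4.038 × 10^-3 mol
mass of H2C2O4 = 7.915 × 10^-3 × 90.03 = 0.7126 g
% H2C2O4 = 0.7126 / 1.230 × 100 = 57.93 %

57.93 %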